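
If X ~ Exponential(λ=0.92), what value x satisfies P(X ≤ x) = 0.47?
0.6901

We have X ~ Exponential(λ=0.92).

We want to find x such that P(X ≤ x) = 0.47.

This is the 47th percentile, which means 47% of values fall below this point.

Using the inverse CDF (quantile function):
x = F⁻¹(0.47) = 0.6901

Verification: P(X ≤ 0.6901) = 0.47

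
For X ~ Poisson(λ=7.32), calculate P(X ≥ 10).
0.203377

We have X ~ Poisson(λ=7.32).

For discrete distributions, P(X ≥ 10) = 1 - P(X ≤ 9).

P(X ≤ 9) = 0.796623
P(X ≥ 10) = 1 - 0.796623 = 0.203377

So there's approximately a 20.3% chance that X is at least 10.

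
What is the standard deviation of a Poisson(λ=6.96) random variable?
2.6382

We have X ~ Poisson(λ=6.96).

For a Poisson distribution with λ=6.96:
σ = √Var(X) = 2.6382

The standard deviation is the square root of the variance.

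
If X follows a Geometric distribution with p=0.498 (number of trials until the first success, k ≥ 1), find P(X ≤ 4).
0.936494

We have X ~ Geometric(p=0.498) (number of trials until the first success, k ≥ 1).

The CDF gives us P(X ≤ k).

Using the CDF:
P(X ≤ 4) = 0.936494

This means there's approximately a 93.6% chance that X is at most 4.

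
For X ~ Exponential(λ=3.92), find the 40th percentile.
0.1303

We have X ~ Exponential(λ=3.92).

We want to find x such that P(X ≤ x) = 0.4.

This is the 40th percentile, which means 40% of values fall below this point.

Using the inverse CDF (quantile function):
x = F⁻¹(0.4) = 0.1303

Verification: P(X ≤ 0.1303) = 0.4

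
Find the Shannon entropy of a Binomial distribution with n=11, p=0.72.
1.8055 nats

We have X ~ Binomial(n=11, p=0.72).

The Shannon entropy measures the uncertainty or information content of the distribution.

For a Binomial distribution with n=11, p=0.72:
H(X) = 1.8055 nats

(In bits, this would be 2.6047 bits.)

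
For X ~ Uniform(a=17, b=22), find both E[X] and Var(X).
E[X] = 19.5000, Var(X) = 2.0833

We have X ~ Uniform(a=17, b=22).

For a Uniform distribution with a=17, b=22:

Expected value:
E[X] = 19.5000

Variance:
Var(X) = 2.0833

Standard deviation:
σ = √Var(X) = 1.4434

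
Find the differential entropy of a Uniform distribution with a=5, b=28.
3.1355 nats

We have X ~ Uniform(a=5, b=28).

The differential entropy measures the uncertainty or information content of the distribution.

For a Uniform distribution with a=5, b=28:
h(X) = 3.1355 nats

(In bits, this would be 4.5236 bits.)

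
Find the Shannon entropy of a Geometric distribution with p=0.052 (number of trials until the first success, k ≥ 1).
3.9300 nats

We have X ~ Geometric(p=0.052) (number of trials until the first success, k ≥ 1).

The Shannon entropy measures the uncertainty or information content of the distribution.

For a Geometric distribution with p=0.052 (number of trials until the first success, k ≥ 1):
H(X) = 3.9300 nats

(In bits, this would be 5.6699 bits.)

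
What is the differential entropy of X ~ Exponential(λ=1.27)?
0.7610 nats

We have X ~ Exponential(λ=1.27).

The differential entropy measures the uncertainty or information content of the distribution.

For an Exponential distribution with λ=1.27:
h(X) = 0.7610 nats

(In bits, this would be 1.0979 bits.)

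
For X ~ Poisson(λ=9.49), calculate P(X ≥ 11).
0.353437

We have X ~ Poisson(λ=9.49).

For discrete distributions, P(X ≥ 11) = 1 - P(X ≤ 10).

P(X ≤ 10) = 0.646563
P(X ≥ 11) = 1 - 0.646563 = 0.353437

So there's approximately a 35.3% chance that X is at least 11.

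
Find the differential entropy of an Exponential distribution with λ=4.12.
-0.4159 nats

We have X ~ Exponential(λ=4.12).

The differential entropy measures the uncertainty or information content of the distribution.

For an Exponential distribution with λ=4.12:
h(X) = -0.4159 nats

(In bits, this would be -0.5999 bits.)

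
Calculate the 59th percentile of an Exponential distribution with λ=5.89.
0.1514

We have X ~ Exponential(λ=5.89).

We want to find x such that P(X ≤ x) = 0.59.

This is the 59th percentile, which means 59% of values fall below this point.

Using the inverse CDF (quantile function):
x = F⁻¹(0.59) = 0.1514

Verification: P(X ≤ 0.1514) = 0.59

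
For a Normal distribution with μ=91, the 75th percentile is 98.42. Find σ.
σ = 11.0009

For X ~ Normal(μ, σ), the p-th percentile satisfies x = μ + z_p × σ,
where z_p = Φ⁻¹(p) is the standard normal quantile.

Step 1: z_{0.75} = Φ⁻¹(0.75) = 0.6745

Step 2: Solve for σ:
98.42 = 91 + 0.6745 × σ
σ = (98.42 - 91) / 0.6745
σ = 7.42 / 0.6745
σ = 11.0009

Verification: μ + z × σ = 91 + 0.6745 × 11.0009 = 98.42 ✓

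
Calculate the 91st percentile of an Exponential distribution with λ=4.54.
0.5304

We have X ~ Exponential(λ=4.54).

We want to find x such that P(X ≤ x) = 0.91.

This is the 91st percentile, which means 91% of values fall below this point.

Using the inverse CDF (quantile function):
x = F⁻¹(0.91) = 0.5304

Verification: P(X ≤ 0.5304) = 0.91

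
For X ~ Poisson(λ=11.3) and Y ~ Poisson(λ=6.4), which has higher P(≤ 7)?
Y has higher probability (P(Y ≤ 7) = 0.6873 > P(X ≤ 7) = 0.1249)

Compute P(≤ 7) for each distribution:

X ~ Poisson(λ=11.3):
P(X ≤ 7) = 0.1249

Y ~ Poisson(λ=6.4):
P(Y ≤ 7) = 0.6873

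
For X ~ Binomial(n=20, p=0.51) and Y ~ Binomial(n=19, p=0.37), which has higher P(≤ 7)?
Y has higher probability (P(Y ≤ 7) = 0.5957 > P(X ≤ 7) = 0.1133)

Compute P(≤ 7) for each distribution:

X ~ Binomial(n=20, p=0.51):
P(X ≤ 7) = 0.1133

Y ~ Binomial(n=19, p=0.37):
P(Y ≤ 7) = 0.5957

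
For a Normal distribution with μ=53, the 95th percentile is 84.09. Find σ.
σ = 18.9014

For X ~ Normal(μ, σ), the p-th percentile satisfies x = μ + z_p × σ,
where z_p = Φ⁻¹(p) is the standard normal quantile.

Step 1: z_{0.95} = Φ⁻¹(0.95) = 1.6449

Step 2: Solve for σ:
84.09 = 53 + 1.6449 × σ
σ = (84.09 - 53) / 1.6449
σ = 31.09 / 1.6449
σ = 18.9014

Verification: μ + z × σ = 53 + 1.6449 × 18.9014 = 84.09 ✓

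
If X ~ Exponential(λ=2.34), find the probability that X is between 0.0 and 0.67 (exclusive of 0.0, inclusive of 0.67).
0.791497

We have X ~ Exponential(λ=2.34).

To find P(0.0 < X ≤ 0.67), we use:
P(0.0 < X ≤ 0.67) = P(X ≤ 0.67) - P(X ≤ 0.0)
                 = F(0.67) - F(0.0)
                 = 0.791497 - 0.000000
                 = 0.791497

So there's approximately a 79.1% chance that X falls in this range.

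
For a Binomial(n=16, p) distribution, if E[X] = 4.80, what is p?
p = 0.3

For a Binomial(n, p) distribution:
E[X] = n × p

Given n = 16 and E[X] = 4.80:
4.80 = 16 × p
p = 4.80 / 16 = 0.3

Verification: Binomial(16, 0.3) has E[X] = 4.80 ✓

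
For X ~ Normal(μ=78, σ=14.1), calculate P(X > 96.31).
0.097044

We have X ~ Normal(μ=78, σ=14.1).

P(X > 96.31) = 1 - P(X ≤ 96.31)
                = 1 - F(96.31)
                = 1 - 0.902956
                = 0.097044

So there's approximately a 9.7% chance that X exceeds 96.31.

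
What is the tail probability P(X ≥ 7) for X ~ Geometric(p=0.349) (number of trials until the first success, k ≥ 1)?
0.076118

We have X ~ Geometric(p=0.349) (number of trials until the first success, k ≥ 1).

For discrete distributions, P(X ≥ 7) = 1 - P(X ≤ 6).

P(X ≤ 6) = 0.923882
P(X ≥ 7) = 1 - 0.923882 = 0.076118

So there's approximately a 7.6% chance that X is at least 7.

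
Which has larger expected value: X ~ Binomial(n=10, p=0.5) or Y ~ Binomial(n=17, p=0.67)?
Y has larger mean (11.3900 > 5.0000)

Compute the expected value for each distribution:

X ~ Binomial(n=10, p=0.5):
E[X] = 5.0000

Y ~ Binomial(n=17, p=0.67):
E[Y] = 11.3900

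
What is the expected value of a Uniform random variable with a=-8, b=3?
-2.5000

We have X ~ Uniform(a=-8, b=3).

For a Uniform distribution with a=-8, b=3:
E[X] = -2.5000

This is the expected (average) value of X.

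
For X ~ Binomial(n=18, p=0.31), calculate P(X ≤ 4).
0.299937

We have X ~ Binomial(n=18, p=0.31).

The CDF gives us P(X ≤ k).

Using the CDF:
P(X ≤ 4) = 0.299937

This means there's approximately a 30.0% chance that X is at most 4.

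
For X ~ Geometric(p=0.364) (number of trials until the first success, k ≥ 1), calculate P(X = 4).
0.093642

We have X ~ Geometric(p=0.364) (number of trials until the first success, k ≥ 1).

For a Geometric distribution, the PMF gives us the probability of each outcome.

Using the PMF formula:
P(X = 4) = 0.093642

Rounded to 4 decimal places: 0.0936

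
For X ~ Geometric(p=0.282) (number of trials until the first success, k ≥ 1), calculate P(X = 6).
0.053811

We have X ~ Geometric(p=0.282) (number of trials until the first success, k ≥ 1).

For a Geometric distribution, the PMF gives us the probability of each outcome.

Using the PMF formula:
P(X = 6) = 0.053811

Rounded to 4 decimal places: 0.0538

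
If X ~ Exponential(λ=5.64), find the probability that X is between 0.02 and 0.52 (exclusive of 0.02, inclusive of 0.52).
0.840082

We have X ~ Exponential(λ=5.64).

To find P(0.02 < X ≤ 0.52), we use:
P(0.02 < X ≤ 0.52) = P(X ≤ 0.52) - P(X ≤ 0.02)
                 = F(0.52) - F(0.02)
                 = 0.946752 - 0.106671
                 = 0.840082

So there's approximately a 84.0% chance that X falls in this range.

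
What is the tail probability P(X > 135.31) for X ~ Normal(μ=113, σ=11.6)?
0.027223

We have X ~ Normal(μ=113, σ=11.6).

P(X > 135.31) = 1 - P(X ≤ 135.31)
                = 1 - F(135.31)
                = 1 - 0.972777
                = 0.027223

So there's approximately a 2.7% chance that X exceeds 135.31.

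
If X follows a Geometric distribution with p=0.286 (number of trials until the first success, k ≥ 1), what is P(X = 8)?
0.027055

We have X ~ Geometric(p=0.286) (number of trials until the first success, k ≥ 1).

For a Geometric distribution, the PMF gives us the probability of each outcome.

Using the PMF formula:
P(X = 8) = 0.027055

Rounded to 4 decimal places: 0.0271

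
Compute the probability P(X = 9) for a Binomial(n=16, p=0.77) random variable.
0.037063

We have X ~ Binomial(n=16, p=0.77).

For a Binomial distribution, the PMF gives us the probability of each outcome.

Using the PMF formula:
P(X = 9) = 0.037063

Rounded to 4 decimal places: 0.0371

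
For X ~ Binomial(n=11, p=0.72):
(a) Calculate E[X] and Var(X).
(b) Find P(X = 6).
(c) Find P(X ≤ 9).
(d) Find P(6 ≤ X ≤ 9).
(a) E[X] = 7.9200, Var(X) = 2.2176
(b) P(X = 6) = 0.110771
(c) P(X ≤ 9) = 0.857732
(d) P(6 ≤ X ≤ 9) = 0.800035

We have X ~ Binomial(n=11, p=0.72).

(a) Moments:
E[X] = 7.9200
Var(X) = 2.2176
σ = √Var(X) = 1.4892

(b) Point probability using PMF:
P(X = 6) = 0.110771

(c) Cumulative probability using CDF:
P(X ≤ 9) = F(9) = 0.857732

(d) Range probability:
P(6 ≤ X ≤ 9) = P(X ≤ 9) - P(X ≤ 5)
                   = F(9) - F(5)
                   = 0.857732 - 0.057696
                   = 0.800035

This means approximately 80.0% of outcomes fall in the interval [6, 9].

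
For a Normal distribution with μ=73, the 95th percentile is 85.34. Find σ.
σ = 7.5022

For X ~ Normal(μ, σ), the p-th percentile satisfies x = μ + z_p × σ,
where z_p = Φ⁻¹(p) is the standard normal quantile.

Step 1: z_{0.95} = Φ⁻¹(0.95) = 1.6449

Step 2: Solve for σ:
85.34 = 73 + 1.6449 × σ
σ = (85.34 - 73) / 1.6449
σ = 12.34 / 1.6449
σ = 7.5022

Verification: μ + z × σ = 73 + 1.6449 × 7.5022 = 85.34 ✓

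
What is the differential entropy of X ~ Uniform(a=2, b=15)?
2.5649 nats

We have X ~ Uniform(a=2, b=15).

The differential entropy measures the uncertainty or information content of the distribution.

For a Uniform distribution with a=2, b=15:
h(X) = 2.5649 nats

(In bits, this would be 3.7004 bits.)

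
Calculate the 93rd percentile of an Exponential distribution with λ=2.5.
1.0637

We have X ~ Exponential(λ=2.5).

We want to find x such that P(X ≤ x) = 0.93.

This is the 93rd percentile, which means 93% of values fall below this point.

Using the inverse CDF (quantile function):
x = F⁻¹(0.93) = 1.0637

Verification: P(X ≤ 1.0637) = 0.93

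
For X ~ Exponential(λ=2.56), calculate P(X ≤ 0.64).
0.805709

We have X ~ Exponential(λ=2.56).

The CDF gives us P(X ≤ k).

Using the CDF:
P(X ≤ 0.64) = 0.805709

This means there's approximately a 80.6% chance that X is at most 0.64.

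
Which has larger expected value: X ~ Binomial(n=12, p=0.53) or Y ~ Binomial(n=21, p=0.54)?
Y has larger mean (11.3400 > 6.3600)

Compute the expected value for each distribution:

X ~ Binomial(n=12, p=0.53):
E[X] = 6.3600

Y ~ Binomial(n=21, p=0.54):
E[Y] = 11.3400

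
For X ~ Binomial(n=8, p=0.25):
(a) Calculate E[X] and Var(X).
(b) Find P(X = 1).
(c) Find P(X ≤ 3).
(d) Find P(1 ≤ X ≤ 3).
(a) E[X] = 2.0000, Var(X) = 1.5000
(b) P(X = 1) = 0.266968
(c) P(X ≤ 3) = 0.886185
(d) P(1 ≤ X ≤ 3) = 0.786072

We have X ~ Binomial(n=8, p=0.25).

(a) Moments:
E[X] = 2.0000
Var(X) = 1.5000
σ = √Var(X) = 1.2247

(b) Point probability using PMF:
P(X = 1) = 0.266968

(c) Cumulative probability using CDF:
P(X ≤ 3) = F(3) = 0.886185

(d) Range probability:
P(1 ≤ X ≤ 3) = P(X ≤ 3) - P(X ≤ 0)
                   = F(3) - F(0)
                   = 0.886185 - 0.100113
                   = 0.786072

This means approximately 78.6% of outcomes fall in the interval [1, 3].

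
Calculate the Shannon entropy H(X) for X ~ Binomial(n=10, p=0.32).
1.7991 nats

We have X ~ Binomial(n=10, p=0.32).

The Shannon entropy measures the uncertainty or information content of the distribution.

For a Binomial distribution with n=10, p=0.32:
H(X) = 1.7991 nats

(In bits, this would be 2.5955 bits.)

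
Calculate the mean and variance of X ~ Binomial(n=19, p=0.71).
E[X] = 13.4900, Var(X) = 3.9121

We have X ~ Binomial(n=19, p=0.71).

For a Binomial distribution with n=19, p=0.71:

Expected value:
E[X] = 13.4900

Variance:
Var(X) = 3.9121

Standard deviation:
σ = √Var(X) = 1.9779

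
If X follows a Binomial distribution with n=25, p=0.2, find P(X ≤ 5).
0.616689

We have X ~ Binomial(n=25, p=0.2).

The CDF gives us P(X ≤ k).

Using the CDF:
P(X ≤ 5) = 0.616689

This means there's approximately a 61.7% chance that X is at most 5.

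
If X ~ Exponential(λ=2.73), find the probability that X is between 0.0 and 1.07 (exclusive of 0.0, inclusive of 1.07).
0.946126

We have X ~ Exponential(λ=2.73).

To find P(0.0 < X ≤ 1.07), we use:
P(0.0 < X ≤ 1.07) = P(X ≤ 1.07) - P(X ≤ 0.0)
                 = F(1.07) - F(0.0)
                 = 0.946126 - 0.000000
                 = 0.946126

So there's approximately a 94.6% chance that X falls in this range.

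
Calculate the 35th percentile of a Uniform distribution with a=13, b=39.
22.1000

We have X ~ Uniform(a=13, b=39).

We want to find x such that P(X ≤ x) = 0.35.

This is the 35th percentile, which means 35% of values fall below this point.

Using the inverse CDF (quantile function):
x = F⁻¹(0.35) = 22.1000

Verification: P(X ≤ 22.1000) = 0.35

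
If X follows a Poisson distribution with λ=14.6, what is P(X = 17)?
0.079842

We have X ~ Poisson(λ=14.6).

For a Poisson distribution, the PMF gives us the probability of each outcome.

Using the PMF formula:
P(X = 17) = 0.079842

Rounded to 4 decimal places: 0.0798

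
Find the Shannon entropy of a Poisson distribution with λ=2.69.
1.8714 nats

We have X ~ Poisson(λ=2.69).

The Shannon entropy measures the uncertainty or information content of the distribution.

For a Poisson distribution with λ=2.69:
H(X) = 1.8714 nats

(In bits, this would be 2.6999 bits.)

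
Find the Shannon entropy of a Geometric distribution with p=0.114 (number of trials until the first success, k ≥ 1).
3.1123 nats

We have X ~ Geometric(p=0.114) (number of trials until the first success, k ≥ 1).

The Shannon entropy measures the uncertainty or information content of the distribution.

For a Geometric distribution with p=0.114 (number of trials until the first success, k ≥ 1):
H(X) = 3.1123 nats

(In bits, this would be 4.4900 bits.)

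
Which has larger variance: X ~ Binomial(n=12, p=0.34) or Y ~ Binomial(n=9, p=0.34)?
X has larger variance (2.6928 > 2.0196)

Compute the variance for each distribution:

X ~ Binomial(n=12, p=0.34):
Var(X) = 2.6928

Y ~ Binomial(n=9, p=0.34):
Var(Y) = 2.0196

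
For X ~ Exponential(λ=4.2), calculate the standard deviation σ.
0.2381

We have X ~ Exponential(λ=4.2).

For an Exponential distribution with λ=4.2:
σ = √Var(X) = 0.2381

The standard deviation is the square root of the variance.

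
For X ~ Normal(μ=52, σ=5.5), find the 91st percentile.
59.3742

We have X ~ Normal(μ=52, σ=5.5).

We want to find x such that P(X ≤ x) = 0.91.

This is the 91st percentile, which means 91% of values fall below this point.

Using the inverse CDF (quantile function):
x = F⁻¹(0.91) = 59.3742

Verification: P(X ≤ 59.3742) = 0.91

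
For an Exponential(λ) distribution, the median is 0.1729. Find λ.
λ = 4.0089

For X ~ Exponential(λ), the CDF is F(x) = 1 - e^(-λx).
The median m satisfies F(m) = 0.5:
1 - e^(-λm) = 0.5
e^(-λm) = 0.5
λm = ln(2)
m = ln(2) / λ

Given m = 0.1729:
λ = ln(2) / 0.1729 = 0.693147 / 0.1729 = 4.0089

Verification: ln(2) / 4.0089 = 0.1729 ✓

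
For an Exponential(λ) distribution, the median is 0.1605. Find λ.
λ = 4.3187

For X ~ Exponential(λ), the CDF is F(x) = 1 - e^(-λx).
The median m satisfies F(m) = 0.5:
1 - e^(-λm) = 0.5
e^(-λm) = 0.5
λm = ln(2)
m = ln(2) / λ

Given m = 0.1605:
λ = ln(2) / 0.1605 = 0.693147 / 0.1605 = 4.3187

Verification: ln(2) / 4.3187 = 0.1605 ✓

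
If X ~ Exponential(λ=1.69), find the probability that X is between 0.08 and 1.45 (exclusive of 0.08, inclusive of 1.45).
0.787291

We have X ~ Exponential(λ=1.69).

To find P(0.08 < X ≤ 1.45), we use:
P(0.08 < X ≤ 1.45) = P(X ≤ 1.45) - P(X ≤ 0.08)
                 = F(1.45) - F(0.08)
                 = 0.913750 - 0.126459
                 = 0.787291

So there's approximately a 78.7% chance that X falls in this range.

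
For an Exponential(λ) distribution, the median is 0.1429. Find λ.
λ = 4.8506

For X ~ Exponential(λ), the CDF is F(x) = 1 - e^(-λx).
The median m satisfies F(m) = 0.5:
1 - e^(-λm) = 0.5
e^(-λm) = 0.5
λm = ln(2)
m = ln(2) / λ

Given m = 0.1429:
λ = ln(2) / 0.1429 = 0.693147 / 0.1429 = 4.8506

Verification: ln(2) / 4.8506 = 0.1429 ✓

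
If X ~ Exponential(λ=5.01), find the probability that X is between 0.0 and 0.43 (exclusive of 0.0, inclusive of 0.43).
0.884016

We have X ~ Exponential(λ=5.01).

To find P(0.0 < X ≤ 0.43), we use:
P(0.0 < X ≤ 0.43) = P(X ≤ 0.43) - P(X ≤ 0.0)
                 = F(0.43) - F(0.0)
                 = 0.884016 - 0.000000
                 = 0.884016

So there's approximately a 88.4% chance that X falls in this range.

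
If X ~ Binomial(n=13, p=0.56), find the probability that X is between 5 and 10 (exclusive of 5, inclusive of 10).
0.808347

We have X ~ Binomial(n=13, p=0.56).

To find P(5 < X ≤ 10), we use:
P(5 < X ≤ 10) = P(X ≤ 10) - P(X ≤ 5)
                 = F(10) - F(5)
                 = 0.968378 - 0.160031
                 = 0.808347

So there's approximately a 80.8% chance that X falls in this range.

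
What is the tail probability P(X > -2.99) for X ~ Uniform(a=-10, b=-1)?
0.221111

We have X ~ Uniform(a=-10, b=-1).

P(X > -2.99) = 1 - P(X ≤ -2.99)
                = 1 - F(-2.99)
                = 1 - 0.778889
                = 0.221111

So there's approximately a 22.1% chance that X exceeds -2.99.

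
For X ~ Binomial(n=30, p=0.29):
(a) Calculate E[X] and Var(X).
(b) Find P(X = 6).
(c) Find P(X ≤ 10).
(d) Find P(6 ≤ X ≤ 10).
(a) E[X] = 8.7000, Var(X) = 6.1770
(b) P(X = 6) = 0.095107
(c) P(X ≤ 10) = 0.769493
(d) P(6 ≤ X ≤ 10) = 0.674795

We have X ~ Binomial(n=30, p=0.29).

(a) Moments:
E[X] = 8.7000
Var(X) = 6.1770
σ = √Var(X) = 2.4854

(b) Point probability using PMF:
P(X = 6) = 0.095107

(c) Cumulative probability using CDF:
P(X ≤ 10) = F(10) = 0.769493

(d) Range probability:
P(6 ≤ X ≤ 10) = P(X ≤ 10) - P(X ≤ 5)
                   = F(10) - F(5)
                   = 0.769493 - 0.094698
                   = 0.674795

This means approximately 67.5% of outcomes fall in the interval [6, 10].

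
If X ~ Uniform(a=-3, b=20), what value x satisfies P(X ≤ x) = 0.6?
10.8000

We have X ~ Uniform(a=-3, b=20).

We want to find x such that P(X ≤ x) = 0.6.

This is the 60th percentile, which means 60% of values fall below this point.

Using the inverse CDF (quantile function):
x = F⁻¹(0.6) = 10.8000

Verification: P(X ≤ 10.8000) = 0.6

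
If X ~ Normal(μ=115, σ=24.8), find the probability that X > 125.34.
0.338363

We have X ~ Normal(μ=115, σ=24.8).

P(X > 125.34) = 1 - P(X ≤ 125.34)
                = 1 - F(125.34)
                = 1 - 0.661637
                = 0.338363

So there's approximately a 33.8% chance that X exceeds 125.34.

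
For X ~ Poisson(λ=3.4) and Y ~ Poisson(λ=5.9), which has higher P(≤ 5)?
X has higher probability (P(X ≤ 5) = 0.8705 > P(Y ≤ 5) = 0.4619)

Compute P(≤ 5) for each distribution:

X ~ Poisson(λ=3.4):
P(X ≤ 5) = 0.8705

Y ~ Poisson(λ=5.9):
P(Y ≤ 5) = 0.4619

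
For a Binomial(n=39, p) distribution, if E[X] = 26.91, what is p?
p = 0.69

For a Binomial(n, p) distribution:
E[X] = n × p

Given n = 39 and E[X] = 26.91:
26.91 = 39 × p
p = 26.91 / 39 = 0.69

Verification: Binomial(39, 0.69) has E[X] = 26.91 ✓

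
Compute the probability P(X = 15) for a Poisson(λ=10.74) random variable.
0.048333

We have X ~ Poisson(λ=10.74).

For a Poisson distribution, the PMF gives us the probability of each outcome.

Using the PMF formula:
P(X = 15) = 0.048333

Rounded to 4 decimal places: 0.0483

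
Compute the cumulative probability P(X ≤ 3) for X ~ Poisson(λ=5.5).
0.201699

We have X ~ Poisson(λ=5.5).

The CDF gives us P(X ≤ k).

Using the CDF:
P(X ≤ 3) = 0.201699

This means there's approximately a 20.2% chance that X is at most 3.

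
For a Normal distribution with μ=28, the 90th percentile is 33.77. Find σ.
σ = 4.5024

For X ~ Normal(μ, σ), the p-th percentile satisfies x = μ + z_p × σ,
where z_p = Φ⁻¹(p) is the standard normal quantile.

Step 1: z_{0.9} = Φ⁻¹(0.9) = 1.2816

Step 2: Solve for σ:
33.77 = 28 + 1.2816 × σ
σ = (33.77 - 28) / 1.2816
σ = 5.77 / 1.2816
σ = 4.5024

Verification: μ + z × σ = 28 + 1.2816 × 4.5024 = 33.77 ✓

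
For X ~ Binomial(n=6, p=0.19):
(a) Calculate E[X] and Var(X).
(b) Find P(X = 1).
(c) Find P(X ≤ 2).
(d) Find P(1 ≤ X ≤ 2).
(a) E[X] = 1.1400, Var(X) = 0.9234
(b) P(X = 1) = 0.397493
(c) P(X ≤ 2) = 0.913021
(d) P(1 ≤ X ≤ 2) = 0.630591

We have X ~ Binomial(n=6, p=0.19).

(a) Moments:
E[X] = 1.1400
Var(X) = 0.9234
σ = √Var(X) = 0.9609

(b) Point probability using PMF:
P(X = 1) = 0.397493

(c) Cumulative probability using CDF:
P(X ≤ 2) = F(2) = 0.913021

(d) Range probability:
P(1 ≤ X ≤ 2) = P(X ≤ 2) - P(X ≤ 0)
                   = F(2) - F(0)
                   = 0.913021 - 0.282430
                   = 0.630591

This means approximately 63.1% of outcomes fall in the interval [1, 2].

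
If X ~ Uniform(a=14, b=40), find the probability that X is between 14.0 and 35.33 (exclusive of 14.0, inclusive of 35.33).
0.820385

We have X ~ Uniform(a=14, b=40).

To find P(14.0 < X ≤ 35.33), we use:
P(14.0 < X ≤ 35.33) = P(X ≤ 35.33) - P(X ≤ 14.0)
                 = F(35.33) - F(14.0)
                 = 0.820385 - 0.000000
                 = 0.820385

So there's approximately a 82.0% chance that X falls in this range.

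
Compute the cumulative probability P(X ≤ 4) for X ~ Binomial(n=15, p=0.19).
0.860570

We have X ~ Binomial(n=15, p=0.19).

The CDF gives us P(X ≤ k).

Using the CDF:
P(X ≤ 4) = 0.860570

This means there's approximately a 86.1% chance that X is at most 4.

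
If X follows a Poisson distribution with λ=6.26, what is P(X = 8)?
0.111787

We have X ~ Poisson(λ=6.26).

For a Poisson distribution, the PMF gives us the probability of each outcome.

Using the PMF formula:
P(X = 8) = 0.111787

Rounded to 4 decimal places: 0.1118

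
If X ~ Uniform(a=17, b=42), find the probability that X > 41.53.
0.018800

We have X ~ Uniform(a=17, b=42).

P(X > 41.53) = 1 - P(X ≤ 41.53)
                = 1 - F(41.53)
                = 1 - 0.981200
                = 0.018800

So there's approximately a 1.9% chance that X exceeds 41.53.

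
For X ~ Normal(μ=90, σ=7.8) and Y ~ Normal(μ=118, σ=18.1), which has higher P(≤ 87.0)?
X has higher probability (P(X ≤ 87.0) = 0.3503 > P(Y ≤ 87.0) = 0.0434)

Compute P(≤ 87.0) for each distribution:

X ~ Normal(μ=90, σ=7.8):
P(X ≤ 87.0) = 0.3503

Y ~ Normal(μ=118, σ=18.1):
P(Y ≤ 87.0) = 0.0434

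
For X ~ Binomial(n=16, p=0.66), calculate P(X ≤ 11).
0.681340

We have X ~ Binomial(n=16, p=0.66).

The CDF gives us P(X ≤ k).

Using the CDF:
P(X ≤ 11) = 0.681340

This means there's approximately a 68.1% chance that X is at most 11.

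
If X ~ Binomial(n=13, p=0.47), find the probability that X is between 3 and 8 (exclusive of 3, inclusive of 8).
0.837032

We have X ~ Binomial(n=13, p=0.47).

To find P(3 < X ≤ 8), we use:
P(3 < X ≤ 8) = P(X ≤ 8) - P(X ≤ 3)
                 = F(8) - F(3)
                 = 0.908194 - 0.071163
                 = 0.837032

So there's approximately a 83.7% chance that X falls in this range.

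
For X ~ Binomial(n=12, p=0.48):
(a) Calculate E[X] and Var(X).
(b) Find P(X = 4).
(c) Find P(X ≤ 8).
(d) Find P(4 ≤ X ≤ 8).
(a) E[X] = 5.7600, Var(X) = 2.9952
(b) P(X = 4) = 0.140474
(c) P(X ≤ 8) = 0.944478
(d) P(4 ≤ X ≤ 8) = 0.850140

We have X ~ Binomial(n=12, p=0.48).

(a) Moments:
E[X] = 5.7600
Var(X) = 2.9952
σ = √Var(X) = 1.7307

(b) Point probability using PMF:
P(X = 4) = 0.140474

(c) Cumulative probability using CDF:
P(X ≤ 8) = F(8) = 0.944478

(d) Range probability:
P(4 ≤ X ≤ 8) = P(X ≤ 8) - P(X ≤ 3)
                   = F(8) - F(3)
                   = 0.944478 - 0.094338
                   = 0.850140

This means approximately 85.0% of outcomes fall in the interval [4, 8].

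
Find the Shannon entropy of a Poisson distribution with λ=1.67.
1.6015 nats

We have X ~ Poisson(λ=1.67).

The Shannon entropy measures the uncertainty or information content of the distribution.

For a Poisson distribution with λ=1.67:
H(X) = 1.6015 nats

(In bits, this would be 2.3104 bits.)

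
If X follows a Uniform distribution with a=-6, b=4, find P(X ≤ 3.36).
0.936000

We have X ~ Uniform(a=-6, b=4).

The CDF gives us P(X ≤ k).

Using the CDF:
P(X ≤ 3.36) = 0.936000

This means there's approximately a 93.6% chance that X is at most 3.36.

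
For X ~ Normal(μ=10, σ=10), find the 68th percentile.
14.6770

We have X ~ Normal(μ=10, σ=10).

We want to find x such that P(X ≤ x) = 0.68.

This is the 68th percentile, which means 68% of values fall below this point.

Using the inverse CDF (quantile function):
x = F⁻¹(0.68) = 14.6770

Verification: P(X ≤ 14.6770) = 0.68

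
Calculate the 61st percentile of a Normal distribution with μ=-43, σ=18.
-37.9723

We have X ~ Normal(μ=-43, σ=18).

We want to find x such that P(X ≤ x) = 0.61.

This is the 61st percentile, which means 61% of values fall below this point.

Using the inverse CDF (quantile function):
x = F⁻¹(0.61) = -37.9723

Verification: P(X ≤ -37.9723) = 0.61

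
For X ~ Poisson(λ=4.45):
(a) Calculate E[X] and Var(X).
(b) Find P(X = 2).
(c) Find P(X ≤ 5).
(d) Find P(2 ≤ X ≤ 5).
(a) E[X] = 4.4500, Var(X) = 4.4500
(b) P(X = 2) = 0.115632
(c) P(X ≤ 5) = 0.711447
(d) P(2 ≤ X ≤ 5) = 0.647799

We have X ~ Poisson(λ=4.45).

(a) Moments:
E[X] = 4.4500
Var(X) = 4.4500
σ = √Var(X) = 2.1095

(b) Point probability using PMF:
P(X = 2) = 0.115632

(c) Cumulative probability using CDF:
P(X ≤ 5) = F(5) = 0.711447

(d) Range probability:
P(2 ≤ X ≤ 5) = P(X ≤ 5) - P(X ≤ 1)
                   = F(5) - F(1)
                   = 0.711447 - 0.063648
                   = 0.647799

This means approximately 64.8% of outcomes fall in the interval [2, 5].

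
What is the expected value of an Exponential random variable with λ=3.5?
0.2857

We have X ~ Exponential(λ=3.5).

For an Exponential distribution with λ=3.5:
E[X] = 0.2857

This is the expected (average) value of X.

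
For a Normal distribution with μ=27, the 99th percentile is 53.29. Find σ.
σ = 11.3010

For X ~ Normal(μ, σ), the p-th percentile satisfies x = μ + z_p × σ,
where z_p = Φ⁻¹(p) is the standard normal quantile.

Step 1: z_{0.99} = Φ⁻¹(0.99) = 2.3263

Step 2: Solve for σ:
53.29 = 27 + 2.3263 × σ
σ = (53.29 - 27) / 2.3263
σ = 26.29 / 2.3263
σ = 11.3010

Verification: μ + z × σ = 27 + 2.3263 × 11.3010 = 53.29 ✓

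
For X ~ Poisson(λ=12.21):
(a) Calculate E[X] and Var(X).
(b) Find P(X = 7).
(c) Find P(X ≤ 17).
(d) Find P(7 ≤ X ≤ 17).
(a) E[X] = 12.2100, Var(X) = 12.2100
(b) P(X = 7) = 0.039980
(c) P(X ≤ 17) = 0.928630
(d) P(7 ≤ X ≤ 17) = 0.887886

We have X ~ Poisson(λ=12.21).

(a) Moments:
E[X] = 12.2100
Var(X) = 12.2100
σ = √Var(X) = 3.4943

(b) Point probability using PMF:
P(X = 7) = 0.039980

(c) Cumulative probability using CDF:
P(X ≤ 17) = F(17) = 0.928630

(d) Range probability:
P(7 ≤ X ≤ 17) = P(X ≤ 17) - P(X ≤ 6)
                   = F(17) - F(6)
                   = 0.928630 - 0.040744
                   = 0.887886

This means approximately 88.8% of outcomes fall in the interval [7, 17].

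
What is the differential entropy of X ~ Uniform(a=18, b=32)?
2.6391 nats

We have X ~ Uniform(a=18, b=32).

The differential entropy measures the uncertainty or information content of the distribution.

For a Uniform distribution with a=18, b=32:
h(X) = 2.6391 nats

(In bits, this would be 3.8074 bits.)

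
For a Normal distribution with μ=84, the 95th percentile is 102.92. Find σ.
σ = 11.5025

For X ~ Normal(μ, σ), the p-th percentile satisfies x = μ + z_p × σ,
where z_p = Φ⁻¹(p) is the standard normal quantile.

Step 1: z_{0.95} = Φ⁻¹(0.95) = 1.6449

Step 2: Solve for σ:
102.92 = 84 + 1.6449 × σ
σ = (102.92 - 84) / 1.6449
σ = 18.92 / 1.6449
σ = 11.5025

Verification: μ + z × σ = 84 + 1.6449 × 11.5025 = 102.92 ✓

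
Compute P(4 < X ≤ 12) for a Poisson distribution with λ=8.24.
0.837261

We have X ~ Poisson(λ=8.24).

To find P(4 < X ≤ 12), we use:
P(4 < X ≤ 12) = P(X ≤ 12) - P(X ≤ 4)
                 = F(12) - F(4)
                 = 0.923953 - 0.086692
                 = 0.837261

So there's approximately a 83.7% chance that X falls in this range.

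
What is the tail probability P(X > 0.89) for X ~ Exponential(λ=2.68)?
0.092071

We have X ~ Exponential(λ=2.68).

P(X > 0.89) = 1 - P(X ≤ 0.89)
                = 1 - F(0.89)
                = 1 - 0.907929
                = 0.092071

So there's approximately a 9.2% chance that X exceeds 0.89.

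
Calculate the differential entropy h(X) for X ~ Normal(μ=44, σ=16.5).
4.2223 nats

We have X ~ Normal(μ=44, σ=16.5).

The differential entropy measures the uncertainty or information content of the distribution.

For a Normal distribution with μ=44, σ=16.5:
h(X) = 4.2223 nats

(In bits, this would be 6.0915 bits.)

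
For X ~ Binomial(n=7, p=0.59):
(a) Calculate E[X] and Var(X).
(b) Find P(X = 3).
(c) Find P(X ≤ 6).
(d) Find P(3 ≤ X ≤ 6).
(a) E[X] = 4.1300, Var(X) = 1.6933
(b) P(X = 3) = 0.203123
(c) P(X ≤ 6) = 0.975113
(d) P(3 ≤ X ≤ 6) = 0.868856

We have X ~ Binomial(n=7, p=0.59).

(a) Moments:
E[X] = 4.1300
Var(X) = 1.6933
σ = √Var(X) = 1.3013

(b) Point probability using PMF:
P(X = 3) = 0.203123

(c) Cumulative probability using CDF:
P(X ≤ 6) = F(6) = 0.975113

(d) Range probability:
P(3 ≤ X ≤ 6) = P(X ≤ 6) - P(X ≤ 2)
                   = F(6) - F(2)
                   = 0.975113 - 0.106258
                   = 0.868856

This means approximately 86.9% of outcomes fall in the interval [3, 6].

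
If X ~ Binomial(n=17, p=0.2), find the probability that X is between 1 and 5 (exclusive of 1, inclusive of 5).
0.776079

We have X ~ Binomial(n=17, p=0.2).

To find P(1 < X ≤ 5), we use:
P(1 < X ≤ 5) = P(X ≤ 5) - P(X ≤ 1)
                 = F(5) - F(1)
                 = 0.894299 - 0.118219
                 = 0.776079

So there's approximately a 77.6% chance that X falls in this range.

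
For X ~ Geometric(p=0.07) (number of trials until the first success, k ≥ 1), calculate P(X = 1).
0.070000

We have X ~ Geometric(p=0.07) (number of trials until the first success, k ≥ 1).

For a Geometric distribution, the PMF gives us the probability of each outcome.

Using the PMF formula:
P(X = 1) = 0.070000

Rounded to 4 decimal places: 0.0700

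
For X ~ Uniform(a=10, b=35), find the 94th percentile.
33.5000

We have X ~ Uniform(a=10, b=35).

We want to find x such that P(X ≤ x) = 0.94.

This is the 94th percentile, which means 94% of values fall below this point.

Using the inverse CDF (quantile function):
x = F⁻¹(0.94) = 33.5000

Verification: P(X ≤ 33.5000) = 0.94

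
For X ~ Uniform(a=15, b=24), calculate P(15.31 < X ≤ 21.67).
0.706667

We have X ~ Uniform(a=15, b=24).

To find P(15.31 < X ≤ 21.67), we use:
P(15.31 < X ≤ 21.67) = P(X ≤ 21.67) - P(X ≤ 15.31)
                 = F(21.67) - F(15.31)
                 = 0.741111 - 0.034444
                 = 0.706667

So there's approximately a 70.7% chance that X falls in this range.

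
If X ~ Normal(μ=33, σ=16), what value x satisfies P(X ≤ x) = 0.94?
57.8764

We have X ~ Normal(μ=33, σ=16).

We want to find x such that P(X ≤ x) = 0.94.

This is the 94th percentile, which means 94% of values fall below this point.

Using the inverse CDF (quantile function):
x = F⁻¹(0.94) = 57.8764

Verification: P(X ≤ 57.8764) = 0.94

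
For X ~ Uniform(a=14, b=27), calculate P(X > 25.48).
0.116923

We have X ~ Uniform(a=14, b=27).

P(X > 25.48) = 1 - P(X ≤ 25.48)
                = 1 - F(25.48)
                = 1 - 0.883077
                = 0.116923

So there's approximately a 11.7% chance that X exceeds 25.48.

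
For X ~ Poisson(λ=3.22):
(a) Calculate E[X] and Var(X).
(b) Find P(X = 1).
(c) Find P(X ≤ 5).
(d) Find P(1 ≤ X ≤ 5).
(a) E[X] = 3.2200, Var(X) = 3.2200
(b) P(X = 1) = 0.128655
(c) P(X ≤ 5) = 0.892300
(d) P(1 ≤ X ≤ 5) = 0.852344

We have X ~ Poisson(λ=3.22).

(a) Moments:
E[X] = 3.2200
Var(X) = 3.2200
σ = √Var(X) = 1.7944

(b) Point probability using PMF:
P(X = 1) = 0.128655

(c) Cumulative probability using CDF:
P(X ≤ 5) = F(5) = 0.892300

(d) Range probability:
P(1 ≤ X ≤ 5) = P(X ≤ 5) - P(X ≤ 0)
                   = F(5) - F(0)
                   = 0.892300 - 0.039955
                   = 0.852344

This means approximately 85.2% of outcomes fall in the interval [1, 5].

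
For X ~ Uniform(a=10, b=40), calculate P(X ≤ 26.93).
0.564333

We have X ~ Uniform(a=10, b=40).

The CDF gives us P(X ≤ k).

Using the CDF:
P(X ≤ 26.93) = 0.564333

This means there's approximately a 56.4% chance that X is at most 26.93.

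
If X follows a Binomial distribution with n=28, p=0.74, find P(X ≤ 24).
0.956486

We have X ~ Binomial(n=28, p=0.74).

The CDF gives us P(X ≤ k).

Using the CDF:
P(X ≤ 24) = 0.956486

This means there's approximately a 95.6% chance that X is at most 24.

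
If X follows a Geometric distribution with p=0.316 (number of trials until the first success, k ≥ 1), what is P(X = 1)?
0.316000

We have X ~ Geometric(p=0.316) (number of trials until the first success, k ≥ 1).

For a Geometric distribution, the PMF gives us the probability of each outcome.

Using the PMF formula:
P(X = 1) = 0.316000

Rounded to 4 decimal places: 0.3160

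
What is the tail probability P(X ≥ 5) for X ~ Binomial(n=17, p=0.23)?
0.349991

We have X ~ Binomial(n=17, p=0.23).

For discrete distributions, P(X ≥ 5) = 1 - P(X ≤ 4).

P(X ≤ 4) = 0.650009
P(X ≥ 5) = 1 - 0.650009 = 0.349991

So there's approximately a 35.0% chance that X is at least 5.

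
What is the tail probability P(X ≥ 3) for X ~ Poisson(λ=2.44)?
0.440706

We have X ~ Poisson(λ=2.44).

For discrete distributions, P(X ≥ 3) = 1 - P(X ≤ 2).

P(X ≤ 2) = 0.559294
P(X ≥ 3) = 1 - 0.559294 = 0.440706

So there's approximately a 44.1% chance that X is at least 3.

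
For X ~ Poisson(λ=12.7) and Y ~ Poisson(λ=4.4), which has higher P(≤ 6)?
Y has higher probability (P(Y ≤ 6) = 0.8436 > P(X ≤ 6) = 0.0308)

Compute P(≤ 6) for each distribution:

X ~ Poisson(λ=12.7):
P(X ≤ 6) = 0.0308

Y ~ Poisson(λ=4.4):
P(Y ≤ 6) = 0.8436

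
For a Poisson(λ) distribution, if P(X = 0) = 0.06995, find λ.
λ = 2.6600

For a Poisson(λ) distribution, the PMF at 0 is:
P(X = 0) = λ^0 e^(-λ) / 0! = e^(-λ)

Given P(X = 0) = 0.06995:
e^(-λ) = 0.06995
-λ = ln(0.06995)
λ = -ln(0.06995) = 2.6600

Verification: e^(-2.6600) = 0.06995 ✓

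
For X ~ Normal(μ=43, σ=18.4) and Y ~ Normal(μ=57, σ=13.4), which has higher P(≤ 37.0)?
X has higher probability (P(X ≤ 37.0) = 0.3722 > P(Y ≤ 37.0) = 0.0678)

Compute P(≤ 37.0) for each distribution:

X ~ Normal(μ=43, σ=18.4):
P(X ≤ 37.0) = 0.3722

Y ~ Normal(μ=57, σ=13.4):
P(Y ≤ 37.0) = 0.0678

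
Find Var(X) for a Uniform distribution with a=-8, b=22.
75.0000

We have X ~ Uniform(a=-8, b=22).

For a Uniform distribution with a=-8, b=22:
Var(X) = 75.0000

The variance measures the spread of the distribution around the mean.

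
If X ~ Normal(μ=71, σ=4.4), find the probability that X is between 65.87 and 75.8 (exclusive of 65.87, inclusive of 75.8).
0.740518

We have X ~ Normal(μ=71, σ=4.4).

To find P(65.87 < X ≤ 75.8), we use:
P(65.87 < X ≤ 75.8) = P(X ≤ 75.8) - P(X ≤ 65.87)
                 = F(75.8) - F(65.87)
                 = 0.862344 - 0.121826
                 = 0.740518

So there's approximately a 74.1% chance that X falls in this range.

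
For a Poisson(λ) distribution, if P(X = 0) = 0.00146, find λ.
λ = 6.5293

For a Poisson(λ) distribution, the PMF at 0 is:
P(X = 0) = λ^0 e^(-λ) / 0! = e^(-λ)

Given P(X = 0) = 0.00146:
e^(-λ) = 0.00146
-λ = ln(0.00146)
λ = -ln(0.00146) = 6.5293

Verification: e^(-6.5293) = 0.00146 ✓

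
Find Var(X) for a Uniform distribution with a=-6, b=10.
21.3333

We have X ~ Uniform(a=-6, b=10).

For a Uniform distribution with a=-6, b=10:
Var(X) = 21.3333

The variance measures the spread of the distribution around the mean.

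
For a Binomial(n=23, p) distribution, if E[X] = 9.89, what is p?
p = 0.43

For a Binomial(n, p) distribution:
E[X] = n × p

Given n = 23 and E[X] = 9.89:
9.89 = 23 × p
p = 9.89 / 23 = 0.43

Verification: Binomial(23, 0.43) has E[X] = 9.89 ✓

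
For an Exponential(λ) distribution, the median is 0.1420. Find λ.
λ = 4.8813

For X ~ Exponential(λ), the CDF is F(x) = 1 - e^(-λx).
The median m satisfies F(m) = 0.5:
1 - e^(-λm) = 0.5
e^(-λm) = 0.5
λm = ln(2)
m = ln(2) / λ

Given m = 0.1420:
λ = ln(2) / 0.1420 = 0.693147 / 0.1420 = 4.8813

Verification: ln(2) / 4.8813 = 0.1420 ✓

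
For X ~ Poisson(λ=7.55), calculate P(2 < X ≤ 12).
0.935985

We have X ~ Poisson(λ=7.55).

To find P(2 < X ≤ 12), we use:
P(2 < X ≤ 12) = P(X ≤ 12) - P(X ≤ 2)
                 = F(12) - F(2)
                 = 0.955478 - 0.019493
                 = 0.935985

So there's approximately a 93.6% chance that X falls in this range.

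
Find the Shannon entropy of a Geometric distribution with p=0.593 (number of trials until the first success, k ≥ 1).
1.1395 nats

We have X ~ Geometric(p=0.593) (number of trials until the first success, k ≥ 1).

The Shannon entropy measures the uncertainty or information content of the distribution.

For a Geometric distribution with p=0.593 (number of trials until the first success, k ≥ 1):
H(X) = 1.1395 nats

(In bits, this would be 1.6440 bits.)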